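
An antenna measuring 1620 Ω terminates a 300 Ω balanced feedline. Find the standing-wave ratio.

VSWR ≈ 5.4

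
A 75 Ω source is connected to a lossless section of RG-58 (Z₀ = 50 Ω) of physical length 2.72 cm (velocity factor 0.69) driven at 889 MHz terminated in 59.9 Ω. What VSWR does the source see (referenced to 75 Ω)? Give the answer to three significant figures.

VSWR ≈ 1.54

λ = v/f = 0.69·c / 889 MHz = 0.233 m
βl = 2π·l/λ = 2π × 0.117 = 42.1°
tan(βl) = 0.902
Z_in = Z_0·(Z_L + jZ_0·tanβl)/(Z_0 + jZ_L·tanβl) = 50.1 − j9.05 Ω
Γ_s = (Z_in − Z_s)/(Z_in + Z_s) = (-24.9 − j9.05)/(125 − j9.05), |Γ_s| = 0.211
VSWR = (1 + |Γ_s|)/(1 − |Γ_s|)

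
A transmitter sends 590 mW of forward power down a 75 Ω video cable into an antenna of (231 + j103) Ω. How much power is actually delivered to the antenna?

|Γ| = |(156 + j103)/(306 + j103)| = 0.579
|Γ|² = 0.335
P_refl = |Γ|²·P_inc = 198 mW, P_del = (1 − |Γ|²)·P_inc = 392 mW

P_delivered ≈ 392 mW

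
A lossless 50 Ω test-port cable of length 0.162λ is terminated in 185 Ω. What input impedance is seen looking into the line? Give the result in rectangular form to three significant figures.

Z_in ≈ 18.2 − j27.8 Ω

βl = 2π × 0.162 = 58.3°
tan(βl) = tan(58.3°) = 1.62
Z_in = Z_0·(Z_L + jZ_0·tanβl)/(Z_0 + jZ_L·tanβl)
     = 50·(185 + j81)/(50 + j300)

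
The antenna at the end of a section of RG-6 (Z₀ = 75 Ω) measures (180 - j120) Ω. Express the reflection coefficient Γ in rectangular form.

Γ ≈ 0.518 − j0.227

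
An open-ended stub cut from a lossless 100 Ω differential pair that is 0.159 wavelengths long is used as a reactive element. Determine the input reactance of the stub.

βl = 2π × 0.159 = 57.2°
tan(βl) = 1.55
For an open-ended stub, Z_in = −jZ_0·cot(βl) = −jZ_0/tan(βl)

X_in ≈ -64.3 Ω (capacitive)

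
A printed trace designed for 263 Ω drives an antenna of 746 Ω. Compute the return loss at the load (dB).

RL ≈ 6.4 dB

Γ = (746 − 263)/(746 + 263) = 0.479
RL = −20·log₁₀|Γ| = −20·log₁₀(0.479)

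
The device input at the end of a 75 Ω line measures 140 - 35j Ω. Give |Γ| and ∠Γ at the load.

Γ = (Z_L − Z_0)/(Z_L + Z_0) = (65 − j35)/(215 − j35)
|Γ| = 73.8/218 = 0.339

Γ ≈ 0.339 ∠ -19.1°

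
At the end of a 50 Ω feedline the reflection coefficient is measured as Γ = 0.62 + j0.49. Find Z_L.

Z_L ≈ 48.8 + j127 Ω

Z_L = Z_0·(1 + Γ)/(1 − Γ) = 50·(1.62 + j0.49)/(0.38 − j0.49)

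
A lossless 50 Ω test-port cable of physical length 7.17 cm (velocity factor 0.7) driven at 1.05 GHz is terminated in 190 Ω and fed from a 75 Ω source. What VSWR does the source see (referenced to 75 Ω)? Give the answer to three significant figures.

VSWR ≈ 4.48

λ = v/f = 0.7·c / 1.05 GHz = 0.2 m
βl = 2π·l/λ = 2π × 0.358 = 129°
tan(βl) = -1.23
Z_in = Z_0·(Z_L + jZ_0·tanβl)/(Z_0 + jZ_L·tanβl) = 20.9 + j36.1 Ω
Γ_s = (Z_in − Z_s)/(Z_in + Z_s) = (-54.1 + j36.1)/(95.9 + j36.1), |Γ_s| = 0.635
VSWR = (1 + |Γ_s|)/(1 − |Γ_s|)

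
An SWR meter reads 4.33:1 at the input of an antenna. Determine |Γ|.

|Γ| ≈ 0.625

|Γ| = (S − 1)/(S + 1) = (4.33 − 1)/(4.33 + 1) = 3.33/5.33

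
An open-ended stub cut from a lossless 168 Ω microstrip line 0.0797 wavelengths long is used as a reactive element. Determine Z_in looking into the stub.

βl = 2π × 0.0797 = 28.7°
tan(βl) = 0.547
For an open-ended stub, Z_in = −jZ_0·cot(βl) = −jZ_0/tan(βl)

Z_in ≈ −j307 Ω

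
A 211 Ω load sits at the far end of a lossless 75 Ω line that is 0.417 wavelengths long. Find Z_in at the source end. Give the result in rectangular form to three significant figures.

Z_in ≈ 77.7 + j82.5 Ω

βl = 2π × 0.417 = 150°
tan(βl) = tan(150°) = -0.575
Z_in = Z_0·(Z_L + jZ_0·tanβl)/(Z_0 + jZ_L·tanβl)
     = 75·(211 − j43.1)/(75 − j121)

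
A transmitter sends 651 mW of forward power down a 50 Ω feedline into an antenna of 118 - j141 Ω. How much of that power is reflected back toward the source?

P_reflected ≈ 332 mW

|Γ| = |(68 − j141)/(168 − j141)| = 0.714
|Γ|² = 0.509
P_refl = |Γ|²·P_inc = 332 mW, P_del = (1 − |Γ|²)·P_inc = 319 mW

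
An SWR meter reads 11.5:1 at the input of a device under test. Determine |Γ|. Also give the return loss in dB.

|Γ| = (S − 1)/(S + 1) = (11.5 − 1)/(11.5 + 1) = 10.5/12.5
RL = −20·log₁₀|Γ| = −20·log₁₀(0.84)

|Γ| ≈ 0.84; return loss ≈ 1.51 dB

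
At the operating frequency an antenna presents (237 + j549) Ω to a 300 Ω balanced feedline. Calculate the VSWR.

Γ = (Z_L − Z_0)/(Z_L + Z_0) = (-63 + j549)/(537 + j549)
|Γ| = 553/768 = 0.72
VSWR = (1 + |Γ|)/(1 − |Γ|) = 1.72/0.28

VSWR ≈ 6.13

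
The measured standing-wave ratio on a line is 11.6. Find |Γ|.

|Γ| = (S − 1)/(S + 1) = (11.6 − 1)/(11.6 + 1) = 10.6/12.6

|Γ| ≈ 0.841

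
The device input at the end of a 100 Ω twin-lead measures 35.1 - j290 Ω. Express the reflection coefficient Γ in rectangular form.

Γ = (Z_L − Z_0)/(Z_L + Z_0) = (-64.9 − j290)/(135.1 − j290)

Γ ≈ 0.736 − j0.567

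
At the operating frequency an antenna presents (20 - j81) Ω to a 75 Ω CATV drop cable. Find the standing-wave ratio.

Γ = (Z_L − Z_0)/(Z_L + Z_0) = (-55 − j81)/(95 − j81)
|Γ| = 97.9/125 = 0.784
VSWR = (1 + |Γ|)/(1 − |Γ|) = 1.78/0.216

VSWR ≈ 8.27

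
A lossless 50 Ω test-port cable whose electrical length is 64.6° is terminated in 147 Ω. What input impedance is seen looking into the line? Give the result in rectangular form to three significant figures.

Z_in ≈ 20.3 − j20.5 Ω

tan(βl) = tan(64.6°) = 2.11
Z_in = Z_0·(Z_L + jZ_0·tanβl)/(Z_0 + jZ_L·tanβl)
     = 50·(147 + j105)/(50 + j310)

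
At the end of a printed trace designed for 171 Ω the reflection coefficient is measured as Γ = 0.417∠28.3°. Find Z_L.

Z_L = Z_0·(1 + Γ)/(1 − Γ) = 171·(1.37 + j0.198)/(0.633 − j0.198)

Z_L ≈ 321 + j154 Ω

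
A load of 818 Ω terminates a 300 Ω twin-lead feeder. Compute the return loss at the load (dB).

Γ = (818 − 300)/(818 + 300) = 0.463
RL = −20·log₁₀|Γ| = −20·log₁₀(0.463)

RL ≈ 6.68 dB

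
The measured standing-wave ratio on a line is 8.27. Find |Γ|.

|Γ| ≈ 0.784

|Γ| = (S − 1)/(S + 1) = (8.27 − 1)/(8.27 + 1) = 7.27/9.27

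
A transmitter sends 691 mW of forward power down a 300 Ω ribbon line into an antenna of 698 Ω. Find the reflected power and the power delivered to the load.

Γ = (698 − 300)/(698 + 300) = 0.399
|Γ|² = 0.159
P_refl = |Γ|²·P_inc = 110 mW, P_del = (1 − |Γ|²)·P_inc = 581 mW

P_reflected ≈ 110 mW; P_delivered ≈ 581 mW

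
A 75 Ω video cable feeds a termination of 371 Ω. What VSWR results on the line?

For a purely resistive load, VSWR = R_L/Z_0 or Z_0/R_L (whichever > 1) = 371/75

VSWR ≈ 4.95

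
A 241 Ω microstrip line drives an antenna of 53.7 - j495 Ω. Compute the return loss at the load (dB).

Γ = (-187.3 − j495)/(294.7 − j495), |Γ| = 0.919
RL = −20·log₁₀|Γ| = −20·log₁₀(0.919)

RL ≈ 0.736 dB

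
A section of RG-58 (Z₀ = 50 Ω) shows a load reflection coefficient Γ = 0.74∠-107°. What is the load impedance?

Z_L ≈ 11.4 − j35.7 Ω

Z_L = Z_0·(1 + Γ)/(1 − Γ) = 50·(0.784 − j0.708)/(1.22 + j0.708)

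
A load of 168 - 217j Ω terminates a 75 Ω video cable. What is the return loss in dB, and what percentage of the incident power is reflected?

RL ≈ 2.8 dB; 52.5% of incident power reflected

Γ = (93 − j217)/(243 − j217), |Γ| = 0.725
RL = −20·log₁₀(0.725) = 2.8 dB
P_refl/P_inc = |Γ|² = 0.525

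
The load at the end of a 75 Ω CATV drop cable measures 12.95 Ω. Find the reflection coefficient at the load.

Γ = (Z_L − Z_0)/(Z_L + Z_0) = (12.95 − 75)/(12.95 + 75) = -62.05/87.95

Γ = -0.706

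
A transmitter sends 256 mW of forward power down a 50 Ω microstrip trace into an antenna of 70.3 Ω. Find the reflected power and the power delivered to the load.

Γ = (70.3 − 50)/(70.3 + 50) = 0.169
|Γ|² = 0.0285
P_refl = |Γ|²·P_inc = 7.29 mW, P_del = (1 − |Γ|²)·P_inc = 249 mW

P_reflected ≈ 7.29 mW; P_delivered ≈ 249 mW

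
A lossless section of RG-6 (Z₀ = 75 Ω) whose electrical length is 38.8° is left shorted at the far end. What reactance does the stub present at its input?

tan(βl) = 0.804
For a shorted stub, Z_in = jZ_0·tan(βl)

X_in ≈ 60.3 Ω (inductive)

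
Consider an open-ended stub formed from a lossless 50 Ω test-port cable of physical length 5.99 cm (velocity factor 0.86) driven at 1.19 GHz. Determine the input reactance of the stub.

λ = v/f = 0.86·c / 1.19 GHz = 0.217 m
βl = 2π·l/λ = 2π × 0.276 = 99.5°
tan(βl) = -6
For an open-ended stub, Z_in = −jZ_0·cot(βl) = −jZ_0/tan(βl)

X_in ≈ 8.33 Ω (inductive)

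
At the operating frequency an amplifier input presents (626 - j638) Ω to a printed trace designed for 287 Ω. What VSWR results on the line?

VSWR ≈ 4.69

Γ = (Z_L − Z_0)/(Z_L + Z_0) = (339 − j638)/(913 − j638)
|Γ| = 722/1110 = 0.649
VSWR = (1 + |Γ|)/(1 − |Γ|) = 1.65/0.351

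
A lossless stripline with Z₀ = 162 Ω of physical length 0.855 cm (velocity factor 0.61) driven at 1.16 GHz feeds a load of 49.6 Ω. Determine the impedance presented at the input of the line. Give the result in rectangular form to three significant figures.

Z_in ≈ 55.2 + j51.4 Ω

λ = v/f = 0.61·c / 1.16 GHz = 0.158 m
βl = 2π·l/λ = 2π × 0.0542 = 19.5°
tan(βl) = tan(19.5°) = 0.354
Z_in = Z_0·(Z_L + jZ_0·tanβl)/(Z_0 + jZ_L·tanβl)
     = 162·(49.6 + j57.4)/(162 + j17.6)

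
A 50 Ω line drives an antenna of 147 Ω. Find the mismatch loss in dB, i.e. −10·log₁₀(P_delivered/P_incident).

Γ = (147 − 50)/(147 + 50) = 0.492
|Γ|² = 0.242, so P_del/P_inc = 1 − |Γ|² = 0.758
ML = −10·log₁₀(1 − |Γ|²)

mismatch loss ≈ 1.21 dB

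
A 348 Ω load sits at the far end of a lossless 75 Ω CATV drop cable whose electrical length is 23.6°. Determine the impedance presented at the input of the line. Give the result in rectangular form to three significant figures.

Z_in ≈ 81.1 − j132 Ω

tan(βl) = tan(23.6°) = 0.437
Z_in = Z_0·(Z_L + jZ_0·tanβl)/(Z_0 + jZ_L·tanβl)
     = 75·(348 + j32.8)/(75 + j152)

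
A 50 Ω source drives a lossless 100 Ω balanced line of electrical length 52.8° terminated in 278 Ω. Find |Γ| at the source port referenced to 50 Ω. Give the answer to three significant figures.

tan(βl) = 1.32
Z_in = Z_0·(Z_L + jZ_0·tanβl)/(Z_0 + jZ_L·tanβl) = 52.8 − j61.5 Ω
Γ_s = (Z_in − Z_s)/(Z_in + Z_s) = (2.76 − j61.5)/(103 − j61.5), |Γ_s| = 0.514

|Γ| ≈ 0.514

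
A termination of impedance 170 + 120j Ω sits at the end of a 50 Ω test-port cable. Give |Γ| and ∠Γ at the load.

Γ = (Z_L − Z_0)/(Z_L + Z_0) = (120 + j120)/(220 + j120)
|Γ| = 170/251 = 0.677

Γ ≈ 0.677 ∠ 16.4°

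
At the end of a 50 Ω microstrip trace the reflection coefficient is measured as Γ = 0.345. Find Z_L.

Z_L ≈ 103 Ω

Z_L = Z_0·(1 + Γ)/(1 − Γ) = 50·(1.34)/(0.655)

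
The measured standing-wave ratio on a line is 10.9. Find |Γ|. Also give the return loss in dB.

|Γ| ≈ 0.832; return loss ≈ 1.6 dB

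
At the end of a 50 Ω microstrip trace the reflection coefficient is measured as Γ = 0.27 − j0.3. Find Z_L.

Z_L = Z_0·(1 + Γ)/(1 − Γ) = 50·(1.27 − j0.3)/(0.73 + j0.3)

Z_L ≈ 67.2 − j48.2 Ω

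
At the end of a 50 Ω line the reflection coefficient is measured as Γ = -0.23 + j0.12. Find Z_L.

Z_L ≈ 30.5 + j7.86 Ω

Z_L = Z_0·(1 + Γ)/(1 − Γ) = 50·(0.77 + j0.12)/(1.23 − j0.12)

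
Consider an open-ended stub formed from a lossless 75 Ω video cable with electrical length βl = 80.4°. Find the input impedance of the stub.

tan(βl) = 5.91
For an open-ended stub, Z_in = −jZ_0·cot(βl) = −jZ_0/tan(βl)

Z_in ≈ −j12.7 Ω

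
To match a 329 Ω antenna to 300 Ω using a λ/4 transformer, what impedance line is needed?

Z_qwt ≈ 314 Ω

Z_qwt = √(Z_0·R_L) = √(300 × 329) = √98700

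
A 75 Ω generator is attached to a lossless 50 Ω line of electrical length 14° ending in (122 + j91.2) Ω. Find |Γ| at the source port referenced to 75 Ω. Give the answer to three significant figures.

tan(βl) = 0.249
Z_in = Z_0·(Z_L + jZ_0·tanβl)/(Z_0 + jZ_L·tanβl) = 194 − j26.5 Ω
Γ_s = (Z_in − Z_s)/(Z_in + Z_s) = (119 − j26.5)/(269 − j26.5), |Γ_s| = 0.451

|Γ| ≈ 0.451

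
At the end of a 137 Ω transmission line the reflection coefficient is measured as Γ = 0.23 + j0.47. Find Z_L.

Z_L = Z_0·(1 + Γ)/(1 − Γ) = 137·(1.23 + j0.47)/(0.77 − j0.47)

Z_L ≈ 122 + j158 Ω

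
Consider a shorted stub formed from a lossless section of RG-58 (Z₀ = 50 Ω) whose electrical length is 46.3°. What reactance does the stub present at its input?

tan(βl) = 1.05
For a shorted stub, Z_in = jZ_0·tan(βl)

X_in ≈ 52.3 Ω (inductive)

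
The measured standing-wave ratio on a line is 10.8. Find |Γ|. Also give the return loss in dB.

|Γ| ≈ 0.831; return loss ≈ 1.61 dB

|Γ| = (S − 1)/(S + 1) = (10.8 − 1)/(10.8 + 1) = 9.8/11.8
RL = −20·log₁₀|Γ| = −20·log₁₀(0.831)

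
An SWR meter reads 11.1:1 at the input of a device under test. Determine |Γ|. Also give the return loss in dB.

|Γ| ≈ 0.835; return loss ≈ 1.57 dB

|Γ| = (S − 1)/(S + 1) = (11.1 − 1)/(11.1 + 1) = 10.1/12.1
RL = −20·log₁₀|Γ| = −20·log₁₀(0.835)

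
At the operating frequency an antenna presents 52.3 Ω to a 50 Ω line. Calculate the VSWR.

VSWR ≈ 1.05

For a purely resistive load, VSWR = R_L/Z_0 or Z_0/R_L (whichever > 1) = 52.3/50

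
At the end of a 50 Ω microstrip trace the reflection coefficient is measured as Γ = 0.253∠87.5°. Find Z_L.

Z_L ≈ 44.9 + j24.3 Ω

Z_L = Z_0·(1 + Γ)/(1 − Γ) = 50·(1.01 + j0.253)/(0.989 − j0.253)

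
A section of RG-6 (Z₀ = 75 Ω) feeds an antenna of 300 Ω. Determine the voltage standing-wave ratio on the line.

Γ = (300 − 75)/(300 + 75) = 0.6
VSWR = (1 + 0.6)/(1 − 0.6)

VSWR ≈ 4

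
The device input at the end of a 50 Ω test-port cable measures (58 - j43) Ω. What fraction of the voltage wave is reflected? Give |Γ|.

|Γ| ≈ 0.376

Γ = (Z_L − Z_0)/(Z_L + Z_0) = (8 − j43)/(108 − j43)
|Γ| = 43.7/116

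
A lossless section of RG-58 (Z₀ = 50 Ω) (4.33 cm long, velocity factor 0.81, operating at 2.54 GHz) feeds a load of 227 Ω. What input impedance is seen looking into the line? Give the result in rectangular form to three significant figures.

λ = v/f = 0.81·c / 2.54 GHz = 0.0957 m
βl = 2π·l/λ = 2π × 0.453 = 163°
tan(βl) = tan(163°) = -0.307
Z_in = Z_0·(Z_L + jZ_0·tanβl)/(Z_0 + jZ_L·tanβl)
     = 50·(227 − j15.3)/(50 − j69.7)

Z_in ≈ 84.4 + j102 Ω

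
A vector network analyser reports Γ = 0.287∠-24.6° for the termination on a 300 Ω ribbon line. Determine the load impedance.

Z_L ≈ 491 − j128 Ω

Z_L = Z_0·(1 + Γ)/(1 − Γ) = 300·(1.26 − j0.119)/(0.739 + j0.119)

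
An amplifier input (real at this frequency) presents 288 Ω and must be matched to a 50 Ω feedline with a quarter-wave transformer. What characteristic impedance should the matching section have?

Z_qwt = √(Z_0·R_L) = √(50 × 288) = √14400

Z_qwt ≈ 120 Ω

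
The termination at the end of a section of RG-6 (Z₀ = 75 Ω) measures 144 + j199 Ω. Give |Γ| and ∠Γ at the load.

Γ ≈ 0.712 ∠ 28.6°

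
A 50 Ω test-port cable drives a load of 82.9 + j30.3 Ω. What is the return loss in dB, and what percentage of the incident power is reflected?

Γ = (32.9 + j30.3)/(132.9 + j30.3), |Γ| = 0.328
RL = −20·log₁₀(0.328) = 9.68 dB
P_refl/P_inc = |Γ|² = 0.108

RL ≈ 9.68 dB; 10.8% of incident power reflected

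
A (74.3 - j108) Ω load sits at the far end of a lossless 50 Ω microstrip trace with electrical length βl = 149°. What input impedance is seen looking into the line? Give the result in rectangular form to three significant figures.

Z_in ≈ 114 + j121 Ω

tan(βl) = tan(149°) = -0.601
Z_in = Z_0·(Z_L + jZ_0·tanβl)/(Z_0 + jZ_L·tanβl)
     = 50·(74.3 − j138)/(-14.9 − j44.6)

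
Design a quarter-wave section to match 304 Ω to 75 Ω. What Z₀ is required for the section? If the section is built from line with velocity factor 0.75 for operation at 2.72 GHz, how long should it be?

Z_qwt = √(Z_0·R_L) = √(75 × 304) = √22800
λ = 0.75·c/f = 0.0827 m, so l = λ/4 = 0.0207 m

Z_qwt ≈ 151 Ω; length ≈ 2.07 cm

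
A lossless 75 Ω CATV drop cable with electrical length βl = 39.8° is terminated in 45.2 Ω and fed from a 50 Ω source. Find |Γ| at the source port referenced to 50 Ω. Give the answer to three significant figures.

|Γ| ≈ 0.291

tan(βl) = 0.833
Z_in = Z_0·(Z_L + jZ_0·tanβl)/(Z_0 + jZ_L·tanβl) = 61.2 + j31.8 Ω
Γ_s = (Z_in − Z_s)/(Z_in + Z_s) = (11.2 + j31.8)/(111 + j31.8), |Γ_s| = 0.291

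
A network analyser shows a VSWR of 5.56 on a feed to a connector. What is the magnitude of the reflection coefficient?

|Γ| ≈ 0.695

|Γ| = (S − 1)/(S + 1) = (5.56 − 1)/(5.56 + 1) = 4.56/6.56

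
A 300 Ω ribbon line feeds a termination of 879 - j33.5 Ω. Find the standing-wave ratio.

Γ = (Z_L − Z_0)/(Z_L + Z_0) = (579 − j33.5)/(1179 − j33.5)
|Γ| = 580/1180 = 0.492
VSWR = (1 + |Γ|)/(1 − |Γ|) = 1.49/0.508

VSWR ≈ 2.93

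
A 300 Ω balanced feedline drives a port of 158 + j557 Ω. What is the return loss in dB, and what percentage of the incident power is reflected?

Γ = (-142 + j557)/(458 + j557), |Γ| = 0.797
RL = −20·log₁₀(0.797) = 1.97 dB
P_refl/P_inc = |Γ|² = 0.635

RL ≈ 1.97 dB; 63.5% of incident power reflected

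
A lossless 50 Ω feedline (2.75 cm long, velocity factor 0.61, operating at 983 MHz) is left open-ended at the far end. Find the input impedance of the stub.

λ = v/f = 0.61·c / 983 MHz = 0.186 m
βl = 2π·l/λ = 2π × 0.148 = 53.2°
tan(βl) = 1.34
For an open-ended stub, Z_in = −jZ_0·cot(βl) = −jZ_0/tan(βl)

Z_in ≈ −j37.4 Ω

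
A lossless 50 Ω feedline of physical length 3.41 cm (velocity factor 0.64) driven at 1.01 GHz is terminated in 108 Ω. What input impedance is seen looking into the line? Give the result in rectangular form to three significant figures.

Z_in ≈ 27.1 − j17.8 Ω

λ = v/f = 0.64·c / 1.01 GHz = 0.19 m
βl = 2π·l/λ = 2π × 0.179 = 64.6°
tan(βl) = tan(64.6°) = 2.1
Z_in = Z_0·(Z_L + jZ_0·tanβl)/(Z_0 + jZ_L·tanβl)
     = 50·(108 + j105)/(50 + j227)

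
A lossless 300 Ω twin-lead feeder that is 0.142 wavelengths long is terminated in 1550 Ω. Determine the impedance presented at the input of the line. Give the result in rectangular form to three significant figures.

Z_in ≈ 93.5 − j227 Ω

βl = 2π × 0.142 = 51.1°
tan(βl) = tan(51.1°) = 1.24
Z_in = Z_0·(Z_L + jZ_0·tanβl)/(Z_0 + jZ_L·tanβl)
     = 300·(1550 + j372)/(300 + j1920)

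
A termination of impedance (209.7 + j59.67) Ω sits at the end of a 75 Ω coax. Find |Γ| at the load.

Γ = (Z_L − Z_0)/(Z_L + Z_0) = (134.7 + j59.67)/(284.7 + j59.67)
|Γ| = 147/291

|Γ| ≈ 0.506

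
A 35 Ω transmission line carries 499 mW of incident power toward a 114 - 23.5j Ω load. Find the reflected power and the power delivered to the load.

|Γ| = |(79 − j23.5)/(149 − j23.5)| = 0.546
|Γ|² = 0.299
P_refl = |Γ|²·P_inc = 149 mW, P_del = (1 − |Γ|²)·P_inc = 350 mW

P_reflected ≈ 149 mW; P_delivered ≈ 350 mW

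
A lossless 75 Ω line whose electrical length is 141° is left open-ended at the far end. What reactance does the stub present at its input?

tan(βl) = -0.81
For an open-ended stub, Z_in = −jZ_0·cot(βl) = −jZ_0/tan(βl)

X_in ≈ 92.6 Ω (inductive)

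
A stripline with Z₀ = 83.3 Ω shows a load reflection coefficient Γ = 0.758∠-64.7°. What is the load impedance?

Z_L ≈ 38.2 − j123 Ω

Z_L = Z_0·(1 + Γ)/(1 − Γ) = 83.3·(1.32 − j0.685)/(0.676 + j0.685)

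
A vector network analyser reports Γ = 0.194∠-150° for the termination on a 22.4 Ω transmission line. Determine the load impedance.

Z_L ≈ 15.7 − j3.16 Ω

Z_L = Z_0·(1 + Γ)/(1 − Γ) = 22.4·(0.832 − j0.097)/(1.17 + j0.097)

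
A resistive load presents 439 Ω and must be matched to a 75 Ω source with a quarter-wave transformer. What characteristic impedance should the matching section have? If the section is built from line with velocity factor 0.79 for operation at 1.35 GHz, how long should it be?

Z_qwt ≈ 181 Ω; length ≈ 4.39 cm

Z_qwt = √(Z_0·R_L) = √(75 × 439) = √32920
λ = 0.79·c/f = 0.176 m, so l = λ/4 = 0.0439 m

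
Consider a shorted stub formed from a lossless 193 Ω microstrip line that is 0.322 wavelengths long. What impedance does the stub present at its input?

βl = 2π × 0.322 = 116°
tan(βl) = -2.06
For a shorted stub, Z_in = jZ_0·tan(βl)

Z_in ≈ −j397 Ω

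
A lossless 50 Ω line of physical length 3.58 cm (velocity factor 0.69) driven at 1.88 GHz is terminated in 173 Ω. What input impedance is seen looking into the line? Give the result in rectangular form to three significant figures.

Z_in ≈ 17.8 + j22.9 Ω

λ = v/f = 0.69·c / 1.88 GHz = 0.11 m
βl = 2π·l/λ = 2π × 0.325 = 117°
tan(βl) = tan(117°) = -1.96
Z_in = Z_0·(Z_L + jZ_0·tanβl)/(Z_0 + jZ_L·tanβl)
     = 50·(173 − j97.9)/(50 − j339)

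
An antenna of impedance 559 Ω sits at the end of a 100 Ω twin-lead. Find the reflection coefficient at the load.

Γ = 0.697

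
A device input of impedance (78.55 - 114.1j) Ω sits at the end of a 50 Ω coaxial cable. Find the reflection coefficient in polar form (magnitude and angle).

Γ = (Z_L − Z_0)/(Z_L + Z_0) = (28.55 − j114.1)/(128.6 − j114.1)
|Γ| = 118/172 = 0.684

Γ ≈ 0.684 ∠ -34.4°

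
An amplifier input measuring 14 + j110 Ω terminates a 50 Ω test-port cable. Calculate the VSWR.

Γ = (Z_L − Z_0)/(Z_L + Z_0) = (-36 + j110)/(64 + j110)
|Γ| = 116/127 = 0.909
VSWR = (1 + |Γ|)/(1 − |Γ|) = 1.91/0.0905

VSWR ≈ 21.1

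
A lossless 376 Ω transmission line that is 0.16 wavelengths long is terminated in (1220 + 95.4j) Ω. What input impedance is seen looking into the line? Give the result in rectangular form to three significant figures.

βl = 2π × 0.16 = 57.6°
tan(βl) = tan(57.6°) = 1.58
Z_in = Z_0·(Z_L + jZ_0·tanβl)/(Z_0 + jZ_L·tanβl)
     = 376·(1220 + j688)/(226 + j1920)

Z_in ≈ 160 − j220 Ω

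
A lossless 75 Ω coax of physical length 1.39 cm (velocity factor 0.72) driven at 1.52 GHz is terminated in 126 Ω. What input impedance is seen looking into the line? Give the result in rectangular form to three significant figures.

Z_in ≈ 78.5 − j40.1 Ω

λ = v/f = 0.72·c / 1.52 GHz = 0.142 m
βl = 2π·l/λ = 2π × 0.0978 = 35.2°
tan(βl) = tan(35.2°) = 0.706
Z_in = Z_0·(Z_L + jZ_0·tanβl)/(Z_0 + jZ_L·tanβl)
     = 75·(126 + j52.9)/(75 + j88.9)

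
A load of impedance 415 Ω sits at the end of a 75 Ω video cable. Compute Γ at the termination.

Γ = (Z_L − Z_0)/(Z_L + Z_0) = (415 − 75)/(415 + 75) = 340/490

Γ = 0.694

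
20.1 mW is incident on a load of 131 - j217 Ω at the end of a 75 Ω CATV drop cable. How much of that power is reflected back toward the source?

|Γ| = |(56 − j217)/(206 − j217)| = 0.749
|Γ|² = 0.561
P_refl = |Γ|²·P_inc = 11.3 mW, P_del = (1 − |Γ|²)·P_inc = 8.82 mW

P_reflected ≈ 11.3 mW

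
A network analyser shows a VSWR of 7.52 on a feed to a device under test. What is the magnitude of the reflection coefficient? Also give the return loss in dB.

|Γ| ≈ 0.765; return loss ≈ 2.32 dB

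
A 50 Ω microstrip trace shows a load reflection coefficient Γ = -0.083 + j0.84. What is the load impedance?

Z_L = Z_0·(1 + Γ)/(1 − Γ) = 50·(0.917 + j0.84)/(1.08 − j0.84)

Z_L ≈ 7.65 + j44.7 Ω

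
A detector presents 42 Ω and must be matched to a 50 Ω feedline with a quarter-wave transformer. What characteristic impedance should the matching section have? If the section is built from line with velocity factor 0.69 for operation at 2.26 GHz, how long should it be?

Z_qwt = √(Z_0·R_L) = √(50 × 42) = √2100
λ = 0.69·c/f = 0.0916 m, so l = λ/4 = 0.0229 m

Z_qwt ≈ 45.8 Ω; length ≈ 2.29 cm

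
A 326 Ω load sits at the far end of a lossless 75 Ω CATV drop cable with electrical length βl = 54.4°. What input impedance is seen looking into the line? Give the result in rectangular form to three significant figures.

Z_in ≈ 25.4 − j49.5 Ω

tan(βl) = tan(54.4°) = 1.4
Z_in = Z_0·(Z_L + jZ_0·tanβl)/(Z_0 + jZ_L·tanβl)
     = 75·(326 + j105)/(75 + j455)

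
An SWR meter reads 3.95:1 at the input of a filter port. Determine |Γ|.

|Γ| ≈ 0.596

|Γ| = (S − 1)/(S + 1) = (3.95 − 1)/(3.95 + 1) = 2.95/4.95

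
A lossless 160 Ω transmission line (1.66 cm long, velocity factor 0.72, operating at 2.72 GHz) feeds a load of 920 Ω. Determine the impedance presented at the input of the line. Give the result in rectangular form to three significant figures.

Z_in ≈ 29.7 − j40.8 Ω

λ = v/f = 0.72·c / 2.72 GHz = 0.0794 m
βl = 2π·l/λ = 2π × 0.209 = 75.3°
tan(βl) = tan(75.3°) = 3.8
Z_in = Z_0·(Z_L + jZ_0·tanβl)/(Z_0 + jZ_L·tanβl)
     = 160·(920 + j608)/(160 + j3500)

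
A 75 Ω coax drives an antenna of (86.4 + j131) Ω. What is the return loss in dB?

RL ≈ 3.98 dB

Γ = (11.4 + j131)/(161.4 + j131), |Γ| = 0.633
RL = −20·log₁₀|Γ| = −20·log₁₀(0.633)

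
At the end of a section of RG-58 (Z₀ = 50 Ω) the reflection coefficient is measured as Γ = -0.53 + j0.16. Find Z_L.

Z_L ≈ 14.7 + j6.76 Ω

Z_L = Z_0·(1 + Γ)/(1 − Γ) = 50·(0.47 + j0.16)/(1.53 − j0.16)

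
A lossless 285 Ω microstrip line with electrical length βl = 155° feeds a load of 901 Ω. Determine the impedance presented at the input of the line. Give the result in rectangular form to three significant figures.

tan(βl) = tan(155°) = -0.466
Z_in = Z_0·(Z_L + jZ_0·tanβl)/(Z_0 + jZ_L·tanβl)
     = 285·(901 − j133)/(285 − j420)

Z_in ≈ 346 + j377 Ω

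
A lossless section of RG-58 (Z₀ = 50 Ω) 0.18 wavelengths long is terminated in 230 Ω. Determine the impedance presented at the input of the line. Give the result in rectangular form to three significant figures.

Z_in ≈ 13.1 − j22.2 Ω

βl = 2π × 0.18 = 64.8°
tan(βl) = tan(64.8°) = 2.13
Z_in = Z_0·(Z_L + jZ_0·tanβl)/(Z_0 + jZ_L·tanβl)
     = 50·(230 + j106)/(50 + j489)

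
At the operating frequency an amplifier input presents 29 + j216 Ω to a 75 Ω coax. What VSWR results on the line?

Γ = (Z_L − Z_0)/(Z_L + Z_0) = (-46 + j216)/(104 + j216)
|Γ| = 221/240 = 0.921
VSWR = (1 + |Γ|)/(1 − |Γ|) = 1.92/0.0788

VSWR ≈ 24.4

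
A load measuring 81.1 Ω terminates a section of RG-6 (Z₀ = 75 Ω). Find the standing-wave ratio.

For a purely resistive load, VSWR = R_L/Z_0 or Z_0/R_L (whichever > 1) = 81.1/75

VSWR ≈ 1.08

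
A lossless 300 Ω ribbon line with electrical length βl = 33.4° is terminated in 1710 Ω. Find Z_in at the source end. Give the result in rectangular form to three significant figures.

tan(βl) = tan(33.4°) = 0.659
Z_in = Z_0·(Z_L + jZ_0·tanβl)/(Z_0 + jZ_L·tanβl)
     = 300·(1710 + j198)/(300 + j1130)

Z_in ≈ 162 − j412 Ω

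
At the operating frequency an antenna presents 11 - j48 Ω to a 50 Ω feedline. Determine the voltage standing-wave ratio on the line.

Γ = (Z_L − Z_0)/(Z_L + Z_0) = (-39 − j48)/(61 − j48)
|Γ| = 61.8/77.6 = 0.797
VSWR = (1 + |Γ|)/(1 − |Γ|) = 1.8/0.203

VSWR ≈ 8.84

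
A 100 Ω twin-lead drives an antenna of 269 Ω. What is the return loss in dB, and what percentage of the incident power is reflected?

Γ = (269 − 100)/(269 + 100) = 0.458
RL = −20·log₁₀(0.458) = 6.78 dB
P_refl/P_inc = |Γ|² = 0.21

RL ≈ 6.78 dB; 21% of incident power reflected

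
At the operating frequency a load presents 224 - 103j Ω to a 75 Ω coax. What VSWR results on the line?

Γ = (Z_L − Z_0)/(Z_L + Z_0) = (149 − j103)/(299 − j103)
|Γ| = 181/316 = 0.573
VSWR = (1 + |Γ|)/(1 − |Γ|) = 1.57/0.427

VSWR ≈ 3.68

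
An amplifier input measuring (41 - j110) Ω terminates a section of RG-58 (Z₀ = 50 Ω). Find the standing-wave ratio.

Γ = (Z_L − Z_0)/(Z_L + Z_0) = (-9 − j110)/(91 − j110)
|Γ| = 110/143 = 0.773
VSWR = (1 + |Γ|)/(1 − |Γ|) = 1.77/0.227

VSWR ≈ 7.81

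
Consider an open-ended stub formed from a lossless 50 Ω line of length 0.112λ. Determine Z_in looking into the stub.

Z_in ≈ −j58.9 Ω

βl = 2π × 0.112 = 40.3°
tan(βl) = 0.849
For an open-ended stub, Z_in = −jZ_0·cot(βl) = −jZ_0/tan(βl)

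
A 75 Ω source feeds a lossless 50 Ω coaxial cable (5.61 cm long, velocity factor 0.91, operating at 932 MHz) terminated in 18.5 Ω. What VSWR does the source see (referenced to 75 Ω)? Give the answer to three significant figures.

VSWR ≈ 2.14

λ = v/f = 0.91·c / 932 MHz = 0.293 m
βl = 2π·l/λ = 2π × 0.192 = 68.9°
tan(βl) = 2.6
Z_in = Z_0·(Z_L + jZ_0·tanβl)/(Z_0 + jZ_L·tanβl) = 74.5 + j58.3 Ω
Γ_s = (Z_in − Z_s)/(Z_in + Z_s) = (-0.486 + j58.3)/(150 + j58.3), |Γ_s| = 0.363
VSWR = (1 + |Γ_s|)/(1 − |Γ_s|)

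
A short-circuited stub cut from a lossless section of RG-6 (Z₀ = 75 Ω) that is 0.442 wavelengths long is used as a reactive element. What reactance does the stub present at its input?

X_in ≈ -28.6 Ω (capacitive)

βl = 2π × 0.442 = 159°
tan(βl) = -0.381
For a short-circuited stub, Z_in = jZ_0·tan(βl)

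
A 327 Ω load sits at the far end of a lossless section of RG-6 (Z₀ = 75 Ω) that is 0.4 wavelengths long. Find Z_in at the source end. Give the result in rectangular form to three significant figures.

Z_in ≈ 45.3 + j88.9 Ω

βl = 2π × 0.4 = 144°
tan(βl) = tan(144°) = -0.727
Z_in = Z_0·(Z_L + jZ_0·tanβl)/(Z_0 + jZ_L·tanβl)
     = 75·(327 − j54.5)/(75 − j238)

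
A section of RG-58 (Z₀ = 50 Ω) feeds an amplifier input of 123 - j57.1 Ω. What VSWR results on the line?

Γ = (Z_L − Z_0)/(Z_L + Z_0) = (73 − j57.1)/(173 − j57.1)
|Γ| = 92.7/182 = 0.509
VSWR = (1 + |Γ|)/(1 − |Γ|) = 1.51/0.491

VSWR ≈ 3.07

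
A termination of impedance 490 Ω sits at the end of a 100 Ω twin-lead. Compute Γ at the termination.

Γ = (Z_L − Z_0)/(Z_L + Z_0) = (490 − 100)/(490 + 100) = 390/590

Γ = 0.661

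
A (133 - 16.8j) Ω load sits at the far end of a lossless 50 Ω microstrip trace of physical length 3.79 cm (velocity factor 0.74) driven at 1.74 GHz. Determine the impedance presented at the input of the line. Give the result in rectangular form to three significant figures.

Z_in ≈ 20.5 + j15.5 Ω

λ = v/f = 0.74·c / 1.74 GHz = 0.128 m
βl = 2π·l/λ = 2π × 0.297 = 107°
tan(βl) = tan(107°) = -3.28
Z_in = Z_0·(Z_L + jZ_0·tanβl)/(Z_0 + jZ_L·tanβl)
     = 50·(133 − j181)/(-5.16 − j437)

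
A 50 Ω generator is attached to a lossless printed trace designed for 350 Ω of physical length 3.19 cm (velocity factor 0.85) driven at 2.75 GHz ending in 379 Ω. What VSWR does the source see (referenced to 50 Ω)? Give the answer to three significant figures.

VSWR ≈ 6.81

λ = v/f = 0.85·c / 2.75 GHz = 0.0927 m
βl = 2π·l/λ = 2π × 0.344 = 124°
tan(βl) = -1.49
Z_in = Z_0·(Z_L + jZ_0·tanβl)/(Z_0 + jZ_L·tanβl) = 339 + j25 Ω
Γ_s = (Z_in − Z_s)/(Z_in + Z_s) = (289 + j25)/(389 + j25), |Γ_s| = 0.744
VSWR = (1 + |Γ_s|)/(1 − |Γ_s|)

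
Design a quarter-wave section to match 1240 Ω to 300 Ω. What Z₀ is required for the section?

Z_qwt = √(Z_0·R_L) = √(300 × 1240) = √372000

Z_qwt ≈ 610 Ω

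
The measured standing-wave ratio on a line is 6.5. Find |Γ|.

|Γ| ≈ 0.733

|Γ| = (S − 1)/(S + 1) = (6.5 − 1)/(6.5 + 1) = 5.5/7.5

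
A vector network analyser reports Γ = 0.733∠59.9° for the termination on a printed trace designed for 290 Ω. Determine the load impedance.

Z_L ≈ 167 + j459 Ω

Z_L = Z_0·(1 + Γ)/(1 − Γ) = 290·(1.37 + j0.634)/(0.632 − j0.634)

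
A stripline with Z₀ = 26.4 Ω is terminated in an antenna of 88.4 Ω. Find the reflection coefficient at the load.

Γ = (Z_L − Z_0)/(Z_L + Z_0) = (88.4 − 26.4)/(88.4 + 26.4) = 62/114.8

Γ = 0.54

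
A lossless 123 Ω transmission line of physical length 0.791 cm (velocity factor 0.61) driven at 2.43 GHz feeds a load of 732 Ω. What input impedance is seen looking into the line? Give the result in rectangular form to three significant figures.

λ = v/f = 0.61·c / 2.43 GHz = 0.0753 m
βl = 2π·l/λ = 2π × 0.105 = 37.8°
tan(βl) = tan(37.8°) = 0.776
Z_in = Z_0·(Z_L + jZ_0·tanβl)/(Z_0 + jZ_L·tanβl)
     = 123·(732 + j95.5)/(123 + j568)

Z_in ≈ 52.5 − j147 Ω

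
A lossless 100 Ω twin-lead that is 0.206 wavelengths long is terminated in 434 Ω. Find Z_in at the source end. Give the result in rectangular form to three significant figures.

βl = 2π × 0.206 = 74.2°
tan(βl) = tan(74.2°) = 3.52
Z_in = Z_0·(Z_L + jZ_0·tanβl)/(Z_0 + jZ_L·tanβl)
     = 100·(434 + j352)/(100 + j1530)

Z_in ≈ 24.8 − j26.8 Ω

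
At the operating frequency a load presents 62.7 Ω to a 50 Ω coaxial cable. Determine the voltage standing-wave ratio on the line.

For a purely resistive load, VSWR = R_L/Z_0 or Z_0/R_L (whichever > 1) = 62.7/50

VSWR ≈ 1.25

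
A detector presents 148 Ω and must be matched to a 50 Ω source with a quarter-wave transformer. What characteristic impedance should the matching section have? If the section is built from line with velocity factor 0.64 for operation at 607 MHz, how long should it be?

Z_qwt ≈ 86 Ω; length ≈ 7.91 cm

Z_qwt = √(Z_0·R_L) = √(50 × 148) = √7400
λ = 0.64·c/f = 0.316 m, so l = λ/4 = 0.0791 m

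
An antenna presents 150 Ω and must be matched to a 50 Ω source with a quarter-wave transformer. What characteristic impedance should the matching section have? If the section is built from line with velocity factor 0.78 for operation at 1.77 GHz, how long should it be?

Z_qwt ≈ 86.6 Ω; length ≈ 3.31 cm

Z_qwt = √(Z_0·R_L) = √(50 × 150) = √7500
λ = 0.78·c/f = 0.132 m, so l = λ/4 = 0.0331 m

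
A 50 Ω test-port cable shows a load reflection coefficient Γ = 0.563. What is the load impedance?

Z_L = Z_0·(1 + Γ)/(1 − Γ) = 50·(1.56)/(0.437)

Z_L ≈ 179 Ω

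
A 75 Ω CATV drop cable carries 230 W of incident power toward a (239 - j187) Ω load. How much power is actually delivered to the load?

P_delivered ≈ 123 W

|Γ| = |(164 − j187)/(314 − j187)| = 0.681
|Γ|² = 0.463
P_refl = |Γ|²·P_inc = 107 W, P_del = (1 − |Γ|²)·P_inc = 123 W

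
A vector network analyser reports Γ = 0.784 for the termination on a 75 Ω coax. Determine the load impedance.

Z_L ≈ 619 Ω

Z_L = Z_0·(1 + Γ)/(1 − Γ) = 75·(1.78)/(0.216)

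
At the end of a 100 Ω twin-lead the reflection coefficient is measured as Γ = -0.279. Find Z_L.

Z_L = Z_0·(1 + Γ)/(1 − Γ) = 100·(0.721)/(1.28)

Z_L ≈ 56.4 Ω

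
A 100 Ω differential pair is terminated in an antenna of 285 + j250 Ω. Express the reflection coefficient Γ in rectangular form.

Γ ≈ 0.635 + j0.237

Γ = (Z_L − Z_0)/(Z_L + Z_0) = (185 + j250)/(385 + j250)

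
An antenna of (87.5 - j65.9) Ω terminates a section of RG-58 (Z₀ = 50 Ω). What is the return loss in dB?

RL ≈ 6.07 dB

Γ = (37.5 − j65.9)/(137.5 − j65.9), |Γ| = 0.497
RL = −20·log₁₀|Γ| = −20·log₁₀(0.497)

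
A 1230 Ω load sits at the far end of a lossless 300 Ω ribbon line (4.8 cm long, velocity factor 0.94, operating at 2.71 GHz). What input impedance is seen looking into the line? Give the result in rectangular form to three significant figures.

λ = v/f = 0.94·c / 2.71 GHz = 0.104 m
βl = 2π·l/λ = 2π × 0.461 = 166°
tan(βl) = tan(166°) = -0.248
Z_in = Z_0·(Z_L + jZ_0·tanβl)/(Z_0 + jZ_L·tanβl)
     = 300·(1230 − j74.5)/(300 − j305)

Z_in ≈ 641 + j578 Ω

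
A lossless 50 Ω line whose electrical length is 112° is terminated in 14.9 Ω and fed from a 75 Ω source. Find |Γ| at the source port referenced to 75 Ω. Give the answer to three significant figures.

|Γ| ≈ 0.455

tan(βl) = -2.48
Z_in = Z_0·(Z_L + jZ_0·tanβl)/(Z_0 + jZ_L·tanβl) = 68.8 − j73 Ω
Γ_s = (Z_in − Z_s)/(Z_in + Z_s) = (-6.23 − j73)/(144 − j73), |Γ_s| = 0.455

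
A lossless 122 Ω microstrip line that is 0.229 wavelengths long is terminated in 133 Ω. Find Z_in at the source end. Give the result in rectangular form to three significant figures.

βl = 2π × 0.229 = 82.4°
tan(βl) = tan(82.4°) = 7.53
Z_in = Z_0·(Z_L + jZ_0·tanβl)/(Z_0 + jZ_L·tanβl)
     = 122·(133 + j919)/(122 + j1000)

Z_in ≈ 112 − j2.53 Ω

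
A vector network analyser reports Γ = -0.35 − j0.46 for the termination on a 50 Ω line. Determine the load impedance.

Z_L ≈ 16.4 − j22.6 Ω

Z_L = Z_0·(1 + Γ)/(1 − Γ) = 50·(0.65 − j0.46)/(1.35 + j0.46)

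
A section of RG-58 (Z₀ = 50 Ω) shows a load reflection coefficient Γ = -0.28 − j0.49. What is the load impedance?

Z_L ≈ 18.1 − j26.1 Ω

Z_L = Z_0·(1 + Γ)/(1 − Γ) = 50·(0.72 − j0.49)/(1.28 + j0.49)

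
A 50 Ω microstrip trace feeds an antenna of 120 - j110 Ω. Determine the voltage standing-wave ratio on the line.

VSWR ≈ 4.62

Γ = (Z_L − Z_0)/(Z_L + Z_0) = (70 − j110)/(170 − j110)
|Γ| = 130/202 = 0.644
VSWR = (1 + |Γ|)/(1 − |Γ|) = 1.64/0.356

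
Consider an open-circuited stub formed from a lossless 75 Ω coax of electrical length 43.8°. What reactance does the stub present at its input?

X_in ≈ -78.2 Ω (capacitive)

tan(βl) = 0.959
For an open-circuited stub, Z_in = −jZ_0·cot(βl) = −jZ_0/tan(βl)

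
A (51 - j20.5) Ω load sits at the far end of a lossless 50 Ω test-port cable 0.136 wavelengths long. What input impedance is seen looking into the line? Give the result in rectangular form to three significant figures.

βl = 2π × 0.136 = 49°
tan(βl) = tan(49°) = 1.15
Z_in = Z_0·(Z_L + jZ_0·tanβl)/(Z_0 + jZ_L·tanβl)
     = 50·(51 + j36.9)/(73.5 + j58.6)

Z_in ≈ 33.4 − j1.53 Ω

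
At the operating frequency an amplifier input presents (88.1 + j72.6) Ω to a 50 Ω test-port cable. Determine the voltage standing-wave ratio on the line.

VSWR ≈ 3.22

Γ = (Z_L − Z_0)/(Z_L + Z_0) = (38.1 + j72.6)/(138.1 + j72.6)
|Γ| = 82/156 = 0.526
VSWR = (1 + |Γ|)/(1 − |Γ|) = 1.53/0.474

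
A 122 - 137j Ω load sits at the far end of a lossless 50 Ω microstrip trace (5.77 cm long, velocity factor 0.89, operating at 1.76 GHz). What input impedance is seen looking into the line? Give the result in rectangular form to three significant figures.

Z_in ≈ 29.9 + j74 Ω

λ = v/f = 0.89·c / 1.76 GHz = 0.152 m
βl = 2π·l/λ = 2π × 0.38 = 137°
tan(βl) = tan(137°) = -0.935
Z_in = Z_0·(Z_L + jZ_0·tanβl)/(Z_0 + jZ_L·tanβl)
     = 50·(122 − j184)/(-78.1 − j114)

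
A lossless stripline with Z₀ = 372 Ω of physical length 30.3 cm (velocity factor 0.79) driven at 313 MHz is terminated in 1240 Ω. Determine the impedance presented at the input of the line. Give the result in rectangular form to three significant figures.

λ = v/f = 0.79·c / 313 MHz = 0.757 m
βl = 2π·l/λ = 2π × 0.4 = 144°
tan(βl) = tan(144°) = -0.725
Z_in = Z_0·(Z_L + jZ_0·tanβl)/(Z_0 + jZ_L·tanβl)
     = 372·(1240 − j270)/(372 − j899)

Z_in ≈ 277 + j399 Ω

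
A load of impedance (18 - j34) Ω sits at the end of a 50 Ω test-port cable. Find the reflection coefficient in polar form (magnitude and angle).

Γ ≈ 0.614 ∠ -107°

Γ = (Z_L − Z_0)/(Z_L + Z_0) = (-32 − j34)/(68 − j34)
|Γ| = 46.7/76 = 0.614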